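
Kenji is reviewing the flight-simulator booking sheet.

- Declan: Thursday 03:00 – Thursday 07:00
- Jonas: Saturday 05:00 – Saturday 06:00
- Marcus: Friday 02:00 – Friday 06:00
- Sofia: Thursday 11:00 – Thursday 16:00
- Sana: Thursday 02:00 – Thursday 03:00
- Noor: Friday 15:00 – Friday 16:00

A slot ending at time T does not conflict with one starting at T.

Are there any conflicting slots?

No

Two intervals overlap when each starts before the other ends.
Sorted by start: Sana, Declan, Sofia, Marcus, Noor, Jonas.
Declan starts exactly when Sana ends (back-to-back, no overlap), so nothing later overlaps Sana either.
Sofia starts after Declan ends, so nothing later overlaps Declan either.
Marcus starts after Sofia ends, so nothing later overlaps Sofia either.
Noor starts after Marcus ends, so nothing later overlaps Marcus either.
Jonas starts after Noor ends.
Every pair is clear; the schedule has no overlaps.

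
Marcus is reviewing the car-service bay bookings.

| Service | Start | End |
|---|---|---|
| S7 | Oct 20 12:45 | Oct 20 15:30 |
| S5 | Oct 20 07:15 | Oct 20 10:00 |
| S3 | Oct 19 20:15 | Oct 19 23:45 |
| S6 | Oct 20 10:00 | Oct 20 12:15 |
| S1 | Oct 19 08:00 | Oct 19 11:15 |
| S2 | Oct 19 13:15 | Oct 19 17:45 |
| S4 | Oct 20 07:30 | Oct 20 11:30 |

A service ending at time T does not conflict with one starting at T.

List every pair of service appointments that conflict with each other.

Two intervals overlap when each starts before the other ends.
Sorted by start: S1, S2, S3, S5, S4, S6, S7.
S2 starts after S1 ends; S1 is clear from here.
S3 starts after S2 ends; S2 is clear from here.
S5 starts after S3 ends; S3 is clear from here.
S4 starts before S5 ends → S5 and S4 overlap.
S6 starts exactly when S5 ends (back-to-back, no overlap); S5 is clear from here.
S6 starts before S4 ends → S4 and S6 overlap.
S7 starts after S4 ends.
S7 starts after S6 ends.

S4 & S5, S4 & S6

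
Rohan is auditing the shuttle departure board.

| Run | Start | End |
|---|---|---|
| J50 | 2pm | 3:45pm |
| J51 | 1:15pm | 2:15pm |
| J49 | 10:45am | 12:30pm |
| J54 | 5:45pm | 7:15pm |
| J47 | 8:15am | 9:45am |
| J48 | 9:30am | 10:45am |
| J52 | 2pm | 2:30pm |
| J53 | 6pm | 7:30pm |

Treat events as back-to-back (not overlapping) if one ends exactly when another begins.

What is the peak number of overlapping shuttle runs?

3

Sweep the timeline, counting +1 at each start and −1 at each end (ends before starts at a tie):
8:15am start J47 → 1
9:30am start J48 → 2
9:45am end J47 → 1
10:45am end J48 → 0
10:45am start J49 → 1
12:30pm end J49 → 0
1:15pm start J51 → 1
2pm start J50 → 2
2pm start J52 → 3
2:15pm end J51 → 2
2:30pm end J52 → 1
3:45pm end J50 → 0
5:45pm start J54 → 1
6pm start J53 → 2
7:15pm end J54 → 1
7:30pm end J53 → 0
Peak is 3, at 2pm (J50, J51, J52).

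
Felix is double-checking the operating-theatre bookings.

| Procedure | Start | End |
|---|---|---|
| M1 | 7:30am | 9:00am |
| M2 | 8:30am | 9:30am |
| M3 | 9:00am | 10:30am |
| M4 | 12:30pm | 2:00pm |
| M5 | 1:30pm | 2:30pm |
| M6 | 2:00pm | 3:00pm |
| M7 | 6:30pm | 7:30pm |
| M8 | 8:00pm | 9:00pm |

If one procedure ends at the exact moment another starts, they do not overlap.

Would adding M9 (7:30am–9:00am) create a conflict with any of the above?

M1: starts 7:30am before M9 ends 9:00am, and ends 9:00am after M9 starts 7:30am → overlap.
M2: starts 8:30am before M9 ends 9:00am, and ends 9:30am after M9 starts 7:30am → overlap.
M3: starts 9:00am at or after M9 ends 9:00am → clear.
M4: starts 12:30pm at or after M9 ends 9:00am → clear.
M5: starts 1:30pm at or after M9 ends 9:00am → clear.
M6: starts 2:00pm at or after M9 ends 9:00am → clear.
M7: starts 6:30pm at or after M9 ends 9:00am → clear.
M8: starts 8:00pm at or after M9 ends 9:00am → clear.
M9 overlaps M1, M2.

Yes — it overlaps M1, M2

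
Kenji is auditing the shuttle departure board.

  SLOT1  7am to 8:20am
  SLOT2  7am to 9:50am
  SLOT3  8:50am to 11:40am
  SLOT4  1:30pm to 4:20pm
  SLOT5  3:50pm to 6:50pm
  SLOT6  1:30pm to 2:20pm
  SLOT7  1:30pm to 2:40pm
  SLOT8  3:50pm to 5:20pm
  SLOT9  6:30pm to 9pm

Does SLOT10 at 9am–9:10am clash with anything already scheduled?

Yes — it overlaps SLOT2, SLOT3

SLOT1: ends 8:20am at or before SLOT10 starts 9am → clear.
SLOT2: starts 7am before SLOT10 ends 9:10am, and ends 9:50am after SLOT10 starts 9am → overlap.
SLOT3: starts 8:50am before SLOT10 ends 9:10am, and ends 11:40am after SLOT10 starts 9am → overlap.
SLOT4: starts 1:30pm at or after SLOT10 ends 9:10am → clear.
SLOT6: starts 1:30pm at or after SLOT10 ends 9:10am → clear.
SLOT7: starts 1:30pm at or after SLOT10 ends 9:10am → clear.
SLOT5: starts 3:50pm at or after SLOT10 ends 9:10am → clear.
SLOT8: starts 3:50pm at or after SLOT10 ends 9:10am → clear.
SLOT9: starts 6:30pm at or after SLOT10 ends 9:10am → clear.
SLOT10 overlaps SLOT2, SLOT3.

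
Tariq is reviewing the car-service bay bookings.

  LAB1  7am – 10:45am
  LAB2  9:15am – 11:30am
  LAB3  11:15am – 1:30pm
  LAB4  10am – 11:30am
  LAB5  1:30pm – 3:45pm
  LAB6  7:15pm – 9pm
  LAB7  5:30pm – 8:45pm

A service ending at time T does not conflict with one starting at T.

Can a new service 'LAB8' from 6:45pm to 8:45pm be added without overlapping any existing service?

LAB1: ends 10:45am at or before LAB8 starts 6:45pm → clear.
LAB2: ends 11:30am at or before LAB8 starts 6:45pm → clear.
LAB4: ends 11:30am at or before LAB8 starts 6:45pm → clear.
LAB3: ends 1:30pm at or before LAB8 starts 6:45pm → clear.
LAB5: ends 3:45pm at or before LAB8 starts 6:45pm → clear.
LAB7: starts 5:30pm before LAB8 ends 8:45pm, and ends 8:45pm after LAB8 starts 6:45pm → overlap.
LAB6: starts 7:15pm before LAB8 ends 8:45pm, and ends 9pm after LAB8 starts 6:45pm → overlap.
LAB8 overlaps LAB6, LAB7.

No — it overlaps LAB6, LAB7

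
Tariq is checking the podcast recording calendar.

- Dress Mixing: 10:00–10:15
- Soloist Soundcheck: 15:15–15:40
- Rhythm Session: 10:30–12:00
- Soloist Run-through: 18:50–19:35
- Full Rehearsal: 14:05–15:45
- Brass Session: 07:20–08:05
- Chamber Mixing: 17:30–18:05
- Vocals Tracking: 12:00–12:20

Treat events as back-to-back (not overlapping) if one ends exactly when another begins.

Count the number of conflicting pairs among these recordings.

Check each pair: they overlap iff neither finishes before the other starts.
Sorted by start: Brass Session, Dress Mixing, Rhythm Session, Vocals Tracking, Full Rehearsal, Soloist Soundcheck, Chamber Mixing, Soloist Run-through.
Dress Mixing starts after Brass Session ends, so nothing later overlaps Brass Session either.
Rhythm Session starts after Dress Mixing ends, so nothing later overlaps Dress Mixing either.
Vocals Tracking starts exactly when Rhythm Session ends (back-to-back, no overlap), so nothing later overlaps Rhythm Session either.
Full Rehearsal starts after Vocals Tracking ends, so nothing later overlaps Vocals Tracking either.
Soloist Soundcheck starts before Full Rehearsal ends → Full Rehearsal and Soloist Soundcheck overlap.
Chamber Mixing starts after Full Rehearsal ends, so nothing later overlaps Full Rehearsal either.
Chamber Mixing starts after Soloist Soundcheck ends, so nothing later overlaps Soloist Soundcheck either.
Soloist Run-through starts after Chamber Mixing ends.
Overlapping pairs: Full Rehearsal & Soloist Soundcheck — 1 in total.

1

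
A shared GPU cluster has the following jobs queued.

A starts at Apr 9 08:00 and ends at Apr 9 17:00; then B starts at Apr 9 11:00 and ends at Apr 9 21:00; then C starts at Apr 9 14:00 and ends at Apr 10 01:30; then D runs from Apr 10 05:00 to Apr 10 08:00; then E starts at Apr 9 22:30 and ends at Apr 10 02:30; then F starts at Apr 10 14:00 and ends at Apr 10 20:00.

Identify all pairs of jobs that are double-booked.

Check each pair: they overlap iff neither finishes before the other starts.
Sorted by start: A, B, C, E, D, F.
B starts before A ends → A and B overlap.
C starts before A ends → A and C overlap.
E starts after A ends — done with A.
C starts before B ends → B and C overlap.
E starts after B ends — done with B.
E starts before C ends → C and E overlap.
D starts after C ends — done with C.
D starts after E ends — done with E.
F starts after D ends.

A & B, A & C, B & C, C & E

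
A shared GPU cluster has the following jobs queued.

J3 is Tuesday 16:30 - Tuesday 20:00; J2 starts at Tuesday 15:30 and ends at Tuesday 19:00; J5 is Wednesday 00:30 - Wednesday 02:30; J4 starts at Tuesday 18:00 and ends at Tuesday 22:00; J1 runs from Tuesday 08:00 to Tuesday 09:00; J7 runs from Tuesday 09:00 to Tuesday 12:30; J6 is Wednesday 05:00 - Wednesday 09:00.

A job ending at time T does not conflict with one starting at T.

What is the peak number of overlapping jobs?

Sweep the timeline, counting +1 at each start and −1 at each end (ends before starts at a tie):
Tuesday 08:00 start J1 → 1
Tuesday 09:00 end J1 → 0
Tuesday 09:00 start J7 → 1
Tuesday 12:30 end J7 → 0
Tuesday 15:30 start J2 → 1
Tuesday 16:30 start J3 → 2
Tuesday 18:00 start J4 → 3
Tuesday 19:00 end J2 → 2
Tuesday 20:00 end J3 → 1
Tuesday 22:00 end J4 → 0
Wednesday 00:30 start J5 → 1
Wednesday 02:30 end J5 → 0
Wednesday 05:00 start J6 → 1
Wednesday 09:00 end J6 → 0
Peak is 3, at Tuesday 18:00 (J2, J3, J4).

3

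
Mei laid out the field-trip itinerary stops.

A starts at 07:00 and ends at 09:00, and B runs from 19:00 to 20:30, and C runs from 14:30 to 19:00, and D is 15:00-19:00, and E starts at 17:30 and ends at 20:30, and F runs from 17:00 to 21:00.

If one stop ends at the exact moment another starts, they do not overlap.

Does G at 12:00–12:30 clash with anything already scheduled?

No — it doesn't clash with anything

A: ends 09:00 at or before G starts 12:00 → clear.
C: starts 14:30 at or after G ends 12:30 → clear.
D: starts 15:00 at or after G ends 12:30 → clear.
F: starts 17:00 at or after G ends 12:30 → clear.
E: starts 17:30 at or after G ends 12:30 → clear.
B: starts 19:00 at or after G ends 12:30 → clear.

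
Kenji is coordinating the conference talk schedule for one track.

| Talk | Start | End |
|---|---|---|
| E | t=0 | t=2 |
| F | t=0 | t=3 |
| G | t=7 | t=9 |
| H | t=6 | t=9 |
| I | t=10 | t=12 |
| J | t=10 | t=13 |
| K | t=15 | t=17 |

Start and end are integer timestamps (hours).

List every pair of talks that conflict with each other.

E & F, G & H, I & J

Two intervals overlap when each starts before the other ends.
Sorted by start: E, F, H, G, I, J, K.
F starts before E ends → E and F overlap.
H starts after E ends, so E has no further overlaps.
H starts after F ends, so F has no further overlaps.
G starts before H ends → H and G overlap.
I starts after H ends, so H has no further overlaps.
I starts after G ends, so G has no further overlaps.
J starts before I ends → I and J overlap.
K starts after I ends.
K starts after J ends.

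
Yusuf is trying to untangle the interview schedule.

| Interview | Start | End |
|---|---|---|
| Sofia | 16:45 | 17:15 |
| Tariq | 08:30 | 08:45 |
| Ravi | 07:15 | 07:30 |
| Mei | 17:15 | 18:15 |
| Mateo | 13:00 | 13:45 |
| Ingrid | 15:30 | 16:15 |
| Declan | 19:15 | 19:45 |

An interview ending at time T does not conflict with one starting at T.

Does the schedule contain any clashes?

Sorted by start: Ravi, Tariq, Mateo, Ingrid, Sofia, Mei, Declan.
Tariq starts after Ravi ends; Ravi is clear from here.
Mateo starts after Tariq ends; Tariq is clear from here.
Ingrid starts after Mateo ends; Mateo is clear from here.
Sofia starts after Ingrid ends; Ingrid is clear from here.
Mei starts exactly when Sofia ends (back-to-back, no overlap); Sofia is clear from here.
Declan starts after Mei ends.
Every pair is clear; the schedule has no overlaps.

No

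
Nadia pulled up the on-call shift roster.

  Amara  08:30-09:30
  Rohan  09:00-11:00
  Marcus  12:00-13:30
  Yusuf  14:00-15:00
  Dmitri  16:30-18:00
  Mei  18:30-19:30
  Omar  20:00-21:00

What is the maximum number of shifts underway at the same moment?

Walk through starts and ends in time order (an end at T is processed before a start at T):
08:30 start Amara → 1
09:00 start Rohan → 2
09:30 end Amara → 1
11:00 end Rohan → 0
12:00 start Marcus → 1
13:30 end Marcus → 0
14:00 start Yusuf → 1
15:00 end Yusuf → 0
16:30 start Dmitri → 1
18:00 end Dmitri → 0
18:30 start Mei → 1
19:30 end Mei → 0
20:00 start Omar → 1
21:00 end Omar → 0
Peak is 2, at 09:00 (Amara, Rohan).

2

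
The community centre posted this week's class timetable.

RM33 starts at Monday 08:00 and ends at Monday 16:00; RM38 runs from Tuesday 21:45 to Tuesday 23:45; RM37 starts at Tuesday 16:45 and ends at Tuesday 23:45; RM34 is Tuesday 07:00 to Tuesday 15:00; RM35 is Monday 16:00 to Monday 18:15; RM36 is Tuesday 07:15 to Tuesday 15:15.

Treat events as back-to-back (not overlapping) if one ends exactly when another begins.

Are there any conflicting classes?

Sorted by start: RM33, RM35, RM34, RM36, RM37, RM38.
RM35 starts exactly when RM33 ends (back-to-back, no overlap), so RM33 has no further overlaps.
RM34 starts after RM35 ends, so RM35 has no further overlaps.
RM36 starts before RM34 ends → RM34 and RM36 overlap.
That's a conflict, so the schedule is not conflict-free.

Yes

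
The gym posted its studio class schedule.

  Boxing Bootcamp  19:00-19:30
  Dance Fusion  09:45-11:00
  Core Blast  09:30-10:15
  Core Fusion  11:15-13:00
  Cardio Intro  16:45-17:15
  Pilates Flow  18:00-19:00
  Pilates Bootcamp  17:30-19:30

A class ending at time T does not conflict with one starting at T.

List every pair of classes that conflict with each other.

Boxing Bootcamp & Pilates Bootcamp, Core Blast & Dance Fusion, Pilates Bootcamp & Pilates Flow

Sorted by start: Core Blast, Dance Fusion, Core Fusion, Cardio Intro, Pilates Bootcamp, Pilates Flow, Boxing Bootcamp.
Dance Fusion starts before Core Blast ends → Core Blast and Dance Fusion overlap.
Core Fusion starts after Core Blast ends; Core Blast is clear from here.
Core Fusion starts after Dance Fusion ends; Dance Fusion is clear from here.
Cardio Intro starts after Core Fusion ends; Core Fusion is clear from here.
Pilates Bootcamp starts after Cardio Intro ends; Cardio Intro is clear from here.
Pilates Flow starts before Pilates Bootcamp ends → Pilates Bootcamp and Pilates Flow overlap.
Boxing Bootcamp starts before Pilates Bootcamp ends → Pilates Bootcamp and Boxing Bootcamp overlap.
Boxing Bootcamp starts exactly when Pilates Flow ends (back-to-back, no overlap).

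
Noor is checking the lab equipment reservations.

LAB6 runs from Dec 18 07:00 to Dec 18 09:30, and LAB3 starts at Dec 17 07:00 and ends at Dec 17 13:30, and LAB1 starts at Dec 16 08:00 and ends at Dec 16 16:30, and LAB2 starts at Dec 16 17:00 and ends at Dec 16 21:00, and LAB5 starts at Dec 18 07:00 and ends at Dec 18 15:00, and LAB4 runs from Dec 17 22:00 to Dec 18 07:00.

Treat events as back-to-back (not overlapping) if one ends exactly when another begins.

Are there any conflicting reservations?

Yes

Sorted by start: LAB1, LAB2, LAB3, LAB4, LAB5, LAB6.
LAB2 starts after LAB1 ends, so nothing later overlaps LAB1 either.
LAB3 starts after LAB2 ends, so nothing later overlaps LAB2 either.
LAB4 starts after LAB3 ends, so nothing later overlaps LAB3 either.
LAB5 starts exactly when LAB4 ends (back-to-back, no overlap), so nothing later overlaps LAB4 either.
LAB6 starts before LAB5 ends → LAB5 and LAB6 overlap.
That's a conflict, so the schedule is not conflict-free.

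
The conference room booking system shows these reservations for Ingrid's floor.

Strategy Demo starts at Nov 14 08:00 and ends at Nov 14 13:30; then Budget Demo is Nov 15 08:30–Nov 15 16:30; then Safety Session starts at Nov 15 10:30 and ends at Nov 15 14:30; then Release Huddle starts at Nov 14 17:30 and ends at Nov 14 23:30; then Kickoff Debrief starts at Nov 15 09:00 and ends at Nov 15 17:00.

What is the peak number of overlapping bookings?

Sort all start/end points and keep a running count:
Nov 14 08:00 start Strategy Demo → 1
Nov 14 13:30 end Strategy Demo → 0
Nov 14 17:30 start Release Huddle → 1
Nov 14 23:30 end Release Huddle → 0
Nov 15 08:30 start Budget Demo → 1
Nov 15 09:00 start Kickoff Debrief → 2
Nov 15 10:30 start Safety Session → 3
Nov 15 14:30 end Safety Session → 2
Nov 15 16:30 end Budget Demo → 1
Nov 15 17:00 end Kickoff Debrief → 0
Peak is 3, at Nov 15 10:30 (Budget Demo, Kickoff Debrief, Safety Session).

3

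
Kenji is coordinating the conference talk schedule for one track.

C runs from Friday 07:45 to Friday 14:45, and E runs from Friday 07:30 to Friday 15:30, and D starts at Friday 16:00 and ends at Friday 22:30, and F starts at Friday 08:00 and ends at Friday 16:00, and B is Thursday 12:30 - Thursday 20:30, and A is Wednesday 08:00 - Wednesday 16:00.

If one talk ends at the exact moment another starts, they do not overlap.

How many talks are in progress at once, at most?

3

Sort all start/end points and keep a running count:
Wednesday 08:00 start A → 1
Wednesday 16:00 end A → 0
Thursday 12:30 start B → 1
Thursday 20:30 end B → 0
Friday 07:30 start E → 1
Friday 07:45 start C → 2
Friday 08:00 start F → 3
Friday 14:45 end C → 2
Friday 15:30 end E → 1
Friday 16:00 end F → 0
Friday 16:00 start D → 1
Friday 22:30 end D → 0
Peak is 3, at Friday 08:00 (C, E, F).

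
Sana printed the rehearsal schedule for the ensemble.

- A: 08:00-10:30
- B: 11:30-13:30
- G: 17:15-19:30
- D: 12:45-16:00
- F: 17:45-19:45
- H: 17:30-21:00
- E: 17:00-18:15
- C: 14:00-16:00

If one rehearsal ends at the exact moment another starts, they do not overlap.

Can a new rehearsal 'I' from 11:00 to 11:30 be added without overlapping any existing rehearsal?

A: ends 10:30 at or before I starts 11:00 → clear.
B: starts 11:30 at or after I ends 11:30 → clear.
D: starts 12:45 at or after I ends 11:30 → clear.
C: starts 14:00 at or after I ends 11:30 → clear.
E: starts 17:00 at or after I ends 11:30 → clear.
G: starts 17:15 at or after I ends 11:30 → clear.
H: starts 17:30 at or after I ends 11:30 → clear.
F: starts 17:45 at or after I ends 11:30 → clear.

Yes — the slot is free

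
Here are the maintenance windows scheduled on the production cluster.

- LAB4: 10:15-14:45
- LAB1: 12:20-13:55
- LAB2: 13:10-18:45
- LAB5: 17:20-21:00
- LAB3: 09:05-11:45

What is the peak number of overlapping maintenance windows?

3

Sort all start/end points and keep a running count:
09:05 start LAB3 → 1
10:15 start LAB4 → 2
11:45 end LAB3 → 1
12:20 start LAB1 → 2
13:10 start LAB2 → 3
13:55 end LAB1 → 2
14:45 end LAB4 → 1
17:20 start LAB5 → 2
18:45 end LAB2 → 1
21:00 end LAB5 → 0
Peak is 3, at 13:10 (LAB1, LAB2, LAB4).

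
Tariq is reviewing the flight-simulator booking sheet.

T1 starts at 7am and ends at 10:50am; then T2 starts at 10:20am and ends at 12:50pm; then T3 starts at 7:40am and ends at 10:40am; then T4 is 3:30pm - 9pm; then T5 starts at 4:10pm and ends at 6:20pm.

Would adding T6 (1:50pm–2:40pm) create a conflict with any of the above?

T1: ends 10:50am at or before T6 starts 1:50pm → clear.
T3: ends 10:40am at or before T6 starts 1:50pm → clear.
T2: ends 12:50pm at or before T6 starts 1:50pm → clear.
T4: starts 3:30pm at or after T6 ends 2:40pm → clear.
T5: starts 4:10pm at or after T6 ends 2:40pm → clear.

No — it doesn't clash with anything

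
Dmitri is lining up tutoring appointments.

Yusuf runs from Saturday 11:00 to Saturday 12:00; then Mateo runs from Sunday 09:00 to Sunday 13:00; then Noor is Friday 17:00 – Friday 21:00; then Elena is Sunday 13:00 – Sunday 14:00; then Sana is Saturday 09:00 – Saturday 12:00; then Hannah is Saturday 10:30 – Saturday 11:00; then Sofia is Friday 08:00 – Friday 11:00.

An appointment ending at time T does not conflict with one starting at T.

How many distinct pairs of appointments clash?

Two intervals overlap when each starts before the other ends.
Sorted by start: Sofia, Noor, Sana, Hannah, Yusuf, Mateo, Elena.
Noor starts after Sofia ends; Sofia is clear from here.
Sana starts after Noor ends; Noor is clear from here.
Hannah starts before Sana ends → Sana and Hannah overlap.
Yusuf starts before Sana ends → Sana and Yusuf overlap.
Mateo starts after Sana ends; Sana is clear from here.
Yusuf starts exactly when Hannah ends (back-to-back, no overlap); Hannah is clear from here.
Mateo starts after Yusuf ends; Yusuf is clear from here.
Elena starts exactly when Mateo ends (back-to-back, no overlap).
Overlapping pairs: Hannah & Sana, Sana & Yusuf — 2 in total.

2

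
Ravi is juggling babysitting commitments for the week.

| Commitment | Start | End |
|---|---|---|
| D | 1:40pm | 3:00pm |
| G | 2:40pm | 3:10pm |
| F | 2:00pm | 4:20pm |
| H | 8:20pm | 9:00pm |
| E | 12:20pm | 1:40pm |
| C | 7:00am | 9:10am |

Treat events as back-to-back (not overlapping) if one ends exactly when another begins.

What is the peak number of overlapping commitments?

Sweep the timeline, counting +1 at each start and −1 at each end (ends before starts at a tie):
7:00am start C → 1
9:10am end C → 0
12:20pm start E → 1
1:40pm end E → 0
1:40pm start D → 1
2:00pm start F → 2
2:40pm start G → 3
3:00pm end D → 2
3:10pm end G → 1
4:20pm end F → 0
8:20pm start H → 1
9:00pm end H → 0
Peak is 3, at 2:40pm (D, F, G).

3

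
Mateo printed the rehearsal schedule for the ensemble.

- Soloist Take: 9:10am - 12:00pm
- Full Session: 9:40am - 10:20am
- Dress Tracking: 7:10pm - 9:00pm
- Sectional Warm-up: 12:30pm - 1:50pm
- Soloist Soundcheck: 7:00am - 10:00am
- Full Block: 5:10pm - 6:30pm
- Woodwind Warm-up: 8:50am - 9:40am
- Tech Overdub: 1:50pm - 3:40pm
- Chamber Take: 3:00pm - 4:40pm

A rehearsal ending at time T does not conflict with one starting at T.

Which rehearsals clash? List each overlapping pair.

Chamber Take & Tech Overdub, Full Session & Soloist Soundcheck, Full Session & Soloist Take, Soloist Soundcheck & Soloist Take, Soloist Soundcheck & Woodwind Warm-up, Soloist Take & Woodwind Warm-up

Sorted by start: Soloist Soundcheck, Woodwind Warm-up, Soloist Take, Full Session, Sectional Warm-up, Tech Overdub, Chamber Take, Full Block, Dress Tracking.
Woodwind Warm-up starts before Soloist Soundcheck ends → Soloist Soundcheck and Woodwind Warm-up overlap.
Soloist Take starts before Soloist Soundcheck ends → Soloist Soundcheck and Soloist Take overlap.
Full Session starts before Soloist Soundcheck ends → Soloist Soundcheck and Full Session overlap.
Sectional Warm-up starts after Soloist Soundcheck ends, so nothing later overlaps Soloist Soundcheck either.
Soloist Take starts before Woodwind Warm-up ends → Woodwind Warm-up and Soloist Take overlap.
Full Session starts exactly when Woodwind Warm-up ends (back-to-back, no overlap), so nothing later overlaps Woodwind Warm-up either.
Full Session starts before Soloist Take ends → Soloist Take and Full Session overlap.
Sectional Warm-up starts after Soloist Take ends, so nothing later overlaps Soloist Take either.
Sectional Warm-up starts after Full Session ends, so nothing later overlaps Full Session either.
Tech Overdub starts exactly when Sectional Warm-up ends (back-to-back, no overlap), so nothing later overlaps Sectional Warm-up either.
Chamber Take starts before Tech Overdub ends → Tech Overdub and Chamber Take overlap.
Full Block starts after Tech Overdub ends, so nothing later overlaps Tech Overdub either.
Full Block starts after Chamber Take ends, so nothing later overlaps Chamber Take either.
Dress Tracking starts after Full Block ends.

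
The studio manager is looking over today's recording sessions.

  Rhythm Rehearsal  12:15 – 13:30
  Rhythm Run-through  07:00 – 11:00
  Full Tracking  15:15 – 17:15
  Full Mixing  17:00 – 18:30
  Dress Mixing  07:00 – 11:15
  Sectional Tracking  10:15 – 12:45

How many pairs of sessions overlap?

Sorted by start: Dress Mixing, Rhythm Run-through, Sectional Tracking, Rhythm Rehearsal, Full Tracking, Full Mixing.
Rhythm Run-through starts before Dress Mixing ends → Dress Mixing and Rhythm Run-through overlap.
Sectional Tracking starts before Dress Mixing ends → Dress Mixing and Sectional Tracking overlap.
Rhythm Rehearsal starts after Dress Mixing ends — done with Dress Mixing.
Sectional Tracking starts before Rhythm Run-through ends → Rhythm Run-through and Sectional Tracking overlap.
Rhythm Rehearsal starts after Rhythm Run-through ends — done with Rhythm Run-through.
Rhythm Rehearsal starts before Sectional Tracking ends → Sectional Tracking and Rhythm Rehearsal overlap.
Full Tracking starts after Sectional Tracking ends — done with Sectional Tracking.
Full Tracking starts after Rhythm Rehearsal ends — done with Rhythm Rehearsal.
Full Mixing starts before Full Tracking ends → Full Tracking and Full Mixing overlap.
Overlapping pairs: Dress Mixing & Rhythm Run-through, Dress Mixing & Sectional Tracking, Full Mixing & Full Tracking, Rhythm Rehearsal & Sectional Tracking, Rhythm Run-through & Sectional Tracking — 5 in total.

5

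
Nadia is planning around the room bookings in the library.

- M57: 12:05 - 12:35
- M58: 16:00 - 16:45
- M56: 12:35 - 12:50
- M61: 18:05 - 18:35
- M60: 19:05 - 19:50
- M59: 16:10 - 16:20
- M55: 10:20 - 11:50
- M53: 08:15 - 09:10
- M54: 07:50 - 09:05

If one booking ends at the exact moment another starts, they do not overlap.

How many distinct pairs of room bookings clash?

2

Sorted by start: M54, M53, M55, M57, M56, M58, M59, M61, M60.
M53 starts before M54 ends → M54 and M53 overlap.
M55 starts after M54 ends; M54 is clear from here.
M55 starts after M53 ends; M53 is clear from here.
M57 starts after M55 ends; M55 is clear from here.
M56 starts exactly when M57 ends (back-to-back, no overlap); M57 is clear from here.
M58 starts after M56 ends; M56 is clear from here.
M59 starts before M58 ends → M58 and M59 overlap.
M61 starts after M58 ends; M58 is clear from here.
M61 starts after M59 ends; M59 is clear from here.
M60 starts after M61 ends.
Overlapping pairs: M53 & M54, M58 & M59 — 2 in total.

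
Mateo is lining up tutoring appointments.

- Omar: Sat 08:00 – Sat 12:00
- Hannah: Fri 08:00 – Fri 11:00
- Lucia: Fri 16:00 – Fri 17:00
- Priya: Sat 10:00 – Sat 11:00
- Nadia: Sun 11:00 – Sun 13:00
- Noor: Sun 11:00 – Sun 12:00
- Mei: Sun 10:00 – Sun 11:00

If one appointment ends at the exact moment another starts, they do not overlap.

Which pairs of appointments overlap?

Nadia & Noor, Omar & Priya

Two intervals overlap when each starts before the other ends.
Sorted by start: Hannah, Lucia, Omar, Priya, Mei, Noor, Nadia.
Lucia starts after Hannah ends, so nothing later overlaps Hannah either.
Omar starts after Lucia ends, so nothing later overlaps Lucia either.
Priya starts before Omar ends → Omar and Priya overlap.
Mei starts after Omar ends, so nothing later overlaps Omar either.
Mei starts after Priya ends, so nothing later overlaps Priya either.
Noor starts exactly when Mei ends (back-to-back, no overlap), so nothing later overlaps Mei either.
Nadia starts before Noor ends → Noor and Nadia overlap.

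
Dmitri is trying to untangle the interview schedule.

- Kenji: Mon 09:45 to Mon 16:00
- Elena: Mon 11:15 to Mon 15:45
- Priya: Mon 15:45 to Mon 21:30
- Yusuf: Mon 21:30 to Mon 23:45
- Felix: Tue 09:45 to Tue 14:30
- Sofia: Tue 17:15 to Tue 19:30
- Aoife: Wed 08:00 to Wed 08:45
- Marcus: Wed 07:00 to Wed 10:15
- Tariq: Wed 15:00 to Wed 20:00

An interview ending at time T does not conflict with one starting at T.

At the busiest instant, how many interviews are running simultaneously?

Sweep the timeline, counting +1 at each start and −1 at each end (ends before starts at a tie):
Mon 09:45 start Kenji → 1
Mon 11:15 start Elena → 2
Mon 15:45 end Elena → 1
Mon 15:45 start Priya → 2
Mon 16:00 end Kenji → 1
Mon 21:30 end Priya → 0
Mon 21:30 start Yusuf → 1
Mon 23:45 end Yusuf → 0
Tue 09:45 start Felix → 1
Tue 14:30 end Felix → 0
Tue 17:15 start Sofia → 1
Tue 19:30 end Sofia → 0
Wed 07:00 start Marcus → 1
Wed 08:00 start Aoife → 2
Wed 08:45 end Aoife → 1
Wed 10:15 end Marcus → 0
Wed 15:00 start Tariq → 1
Wed 20:00 end Tariq → 0
Peak is 2, at Mon 11:15 (Elena, Kenji).

2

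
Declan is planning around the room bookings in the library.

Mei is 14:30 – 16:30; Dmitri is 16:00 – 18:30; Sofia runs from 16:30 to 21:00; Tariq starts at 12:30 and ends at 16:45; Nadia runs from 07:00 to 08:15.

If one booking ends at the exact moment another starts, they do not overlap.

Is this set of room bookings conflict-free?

No

Sorted by start: Nadia, Tariq, Mei, Dmitri, Sofia.
Tariq starts after Nadia ends; Nadia is clear from here.
Mei starts before Tariq ends → Tariq and Mei overlap.
That's a conflict, so the schedule is not conflict-free.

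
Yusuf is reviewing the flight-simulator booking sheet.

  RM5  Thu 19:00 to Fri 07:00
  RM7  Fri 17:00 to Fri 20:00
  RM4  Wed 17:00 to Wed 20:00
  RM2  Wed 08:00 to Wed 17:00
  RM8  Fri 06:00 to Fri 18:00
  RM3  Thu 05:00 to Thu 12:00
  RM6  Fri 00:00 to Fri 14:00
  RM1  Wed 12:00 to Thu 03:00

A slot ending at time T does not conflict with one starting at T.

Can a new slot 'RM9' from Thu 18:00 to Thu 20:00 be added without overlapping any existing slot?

RM2: ends Wed 17:00 at or before RM9 starts Thu 18:00 → clear.
RM1: ends Thu 03:00 at or before RM9 starts Thu 18:00 → clear.
RM4: ends Wed 20:00 at or before RM9 starts Thu 18:00 → clear.
RM3: ends Thu 12:00 at or before RM9 starts Thu 18:00 → clear.
RM5: starts Thu 19:00 before RM9 ends Thu 20:00, and ends Fri 07:00 after RM9 starts Thu 18:00 → overlap.
RM6: starts Fri 00:00 at or after RM9 ends Thu 20:00 → clear.
RM8: starts Fri 06:00 at or after RM9 ends Thu 20:00 → clear.
RM7: starts Fri 17:00 at or after RM9 ends Thu 20:00 → clear.
RM9 overlaps RM5.

No — it overlaps RM5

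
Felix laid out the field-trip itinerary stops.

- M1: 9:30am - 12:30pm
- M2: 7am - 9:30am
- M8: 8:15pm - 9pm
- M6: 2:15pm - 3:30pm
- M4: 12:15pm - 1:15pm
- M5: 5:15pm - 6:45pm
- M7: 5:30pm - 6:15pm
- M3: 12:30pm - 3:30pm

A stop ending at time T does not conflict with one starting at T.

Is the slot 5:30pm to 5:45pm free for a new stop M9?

No — it overlaps M5, M7

M2: ends 9:30am at or before M9 starts 5:30pm → clear.
M1: ends 12:30pm at or before M9 starts 5:30pm → clear.
M4: ends 1:15pm at or before M9 starts 5:30pm → clear.
M3: ends 3:30pm at or before M9 starts 5:30pm → clear.
M6: ends 3:30pm at or before M9 starts 5:30pm → clear.
M5: starts 5:15pm before M9 ends 5:45pm, and ends 6:45pm after M9 starts 5:30pm → overlap.
M7: starts 5:30pm before M9 ends 5:45pm, and ends 6:15pm after M9 starts 5:30pm → overlap.
M8: starts 8:15pm at or after M9 ends 5:45pm → clear.
M9 overlaps M5, M7.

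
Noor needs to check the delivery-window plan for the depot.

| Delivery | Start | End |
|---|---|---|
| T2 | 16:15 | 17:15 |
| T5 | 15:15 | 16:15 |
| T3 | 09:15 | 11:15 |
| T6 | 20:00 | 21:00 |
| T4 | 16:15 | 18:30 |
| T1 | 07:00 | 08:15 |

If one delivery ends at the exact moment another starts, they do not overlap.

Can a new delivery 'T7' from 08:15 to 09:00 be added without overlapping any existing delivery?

T1: ends 08:15 at or before T7 starts 08:15 → clear.
T3: starts 09:15 at or after T7 ends 09:00 → clear.
T5: starts 15:15 at or after T7 ends 09:00 → clear.
T2: starts 16:15 at or after T7 ends 09:00 → clear.
T4: starts 16:15 at or after T7 ends 09:00 → clear.
T6: starts 20:00 at or after T7 ends 09:00 → clear.

Yes — the slot is free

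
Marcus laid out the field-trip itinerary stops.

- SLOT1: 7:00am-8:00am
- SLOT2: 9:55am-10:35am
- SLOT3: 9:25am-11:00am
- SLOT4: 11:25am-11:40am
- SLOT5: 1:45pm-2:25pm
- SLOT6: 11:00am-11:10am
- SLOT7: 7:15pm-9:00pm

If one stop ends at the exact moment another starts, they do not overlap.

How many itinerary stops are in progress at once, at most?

2

Sweep the timeline, counting +1 at each start and −1 at each end (ends before starts at a tie):
7:00am start SLOT1 → 1
8:00am end SLOT1 → 0
9:25am start SLOT3 → 1
9:55am start SLOT2 → 2
10:35am end SLOT2 → 1
11:00am end SLOT3 → 0
11:00am start SLOT6 → 1
11:10am end SLOT6 → 0
11:25am start SLOT4 → 1
11:40am end SLOT4 → 0
1:45pm start SLOT5 → 1
2:25pm end SLOT5 → 0
7:15pm start SLOT7 → 1
9:00pm end SLOT7 → 0
Peak is 2, at 9:55am (SLOT2, SLOT3).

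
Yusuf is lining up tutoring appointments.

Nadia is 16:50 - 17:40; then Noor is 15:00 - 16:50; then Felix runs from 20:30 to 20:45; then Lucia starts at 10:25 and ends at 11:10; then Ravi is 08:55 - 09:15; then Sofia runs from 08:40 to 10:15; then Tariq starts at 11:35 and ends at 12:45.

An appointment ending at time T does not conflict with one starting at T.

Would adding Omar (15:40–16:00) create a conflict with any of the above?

Yes — it overlaps Noor

Sofia: ends 10:15 at or before Omar starts 15:40 → clear.
Ravi: ends 09:15 at or before Omar starts 15:40 → clear.
Lucia: ends 11:10 at or before Omar starts 15:40 → clear.
Tariq: ends 12:45 at or before Omar starts 15:40 → clear.
Noor: starts 15:00 before Omar ends 16:00, and ends 16:50 after Omar starts 15:40 → overlap.
Nadia: starts 16:50 at or after Omar ends 16:00 → clear.
Felix: starts 20:30 at or after Omar ends 16:00 → clear.
Omar overlaps Noor.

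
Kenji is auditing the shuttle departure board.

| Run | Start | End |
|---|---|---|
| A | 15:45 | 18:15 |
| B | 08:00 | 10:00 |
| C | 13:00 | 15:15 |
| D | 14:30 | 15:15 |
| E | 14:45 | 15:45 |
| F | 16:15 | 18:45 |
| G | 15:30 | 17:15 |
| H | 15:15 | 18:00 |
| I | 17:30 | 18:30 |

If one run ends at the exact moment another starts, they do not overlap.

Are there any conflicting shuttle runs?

Sorted by start: B, C, D, E, H, G, A, F, I.
C starts after B ends, so nothing later overlaps B either.
D starts before C ends → C and D overlap.
That's a conflict, so the schedule is not conflict-free.

Yes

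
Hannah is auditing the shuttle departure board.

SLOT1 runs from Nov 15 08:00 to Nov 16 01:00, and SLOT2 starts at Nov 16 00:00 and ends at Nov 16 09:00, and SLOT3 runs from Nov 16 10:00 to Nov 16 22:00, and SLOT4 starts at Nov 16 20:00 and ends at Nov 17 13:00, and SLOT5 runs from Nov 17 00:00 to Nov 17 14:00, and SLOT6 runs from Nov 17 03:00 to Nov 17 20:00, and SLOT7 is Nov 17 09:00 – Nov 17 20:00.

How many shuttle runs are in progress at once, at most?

Sort all start/end points and keep a running count:
Nov 15 08:00 start SLOT1 → 1
Nov 16 00:00 start SLOT2 → 2
Nov 16 01:00 end SLOT1 → 1
Nov 16 09:00 end SLOT2 → 0
Nov 16 10:00 start SLOT3 → 1
Nov 16 20:00 start SLOT4 → 2
Nov 16 22:00 end SLOT3 → 1
Nov 17 00:00 start SLOT5 → 2
Nov 17 03:00 start SLOT6 → 3
Nov 17 09:00 start SLOT7 → 4
Nov 17 13:00 end SLOT4 → 3
Nov 17 14:00 end SLOT5 → 2
Nov 17 20:00 end SLOT6 → 1
Nov 17 20:00 end SLOT7 → 0
Peak is 4, at Nov 17 09:00 (SLOT4, SLOT5, SLOT6, SLOT7).

4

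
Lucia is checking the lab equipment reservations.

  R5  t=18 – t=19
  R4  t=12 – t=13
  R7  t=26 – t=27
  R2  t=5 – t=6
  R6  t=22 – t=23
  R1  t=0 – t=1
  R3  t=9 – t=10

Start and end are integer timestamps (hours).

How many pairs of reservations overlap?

0

Sorted by start: R1, R2, R3, R4, R5, R6, R7.
R2 starts after R1 ends — done with R1.
R3 starts after R2 ends — done with R2.
R4 starts after R3 ends — done with R3.
R5 starts after R4 ends — done with R4.
R6 starts after R5 ends — done with R5.
R7 starts after R6 ends.
No pair overlaps.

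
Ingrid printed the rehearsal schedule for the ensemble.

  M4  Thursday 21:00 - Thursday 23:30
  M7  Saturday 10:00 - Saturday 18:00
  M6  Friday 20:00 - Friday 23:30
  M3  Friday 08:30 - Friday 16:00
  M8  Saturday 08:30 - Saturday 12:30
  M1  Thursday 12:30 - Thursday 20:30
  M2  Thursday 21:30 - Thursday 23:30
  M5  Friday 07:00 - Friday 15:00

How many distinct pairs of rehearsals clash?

3

Sorted by start: M1, M4, M2, M5, M3, M6, M8, M7.
M4 starts after M1 ends — done with M1.
M2 starts before M4 ends → M4 and M2 overlap.
M5 starts after M4 ends — done with M4.
M5 starts after M2 ends — done with M2.
M3 starts before M5 ends → M5 and M3 overlap.
M6 starts after M5 ends — done with M5.
M6 starts after M3 ends — done with M3.
M8 starts after M6 ends — done with M6.
M7 starts before M8 ends → M8 and M7 overlap.
Overlapping pairs: M2 & M4, M3 & M5, M7 & M8 — 3 in total.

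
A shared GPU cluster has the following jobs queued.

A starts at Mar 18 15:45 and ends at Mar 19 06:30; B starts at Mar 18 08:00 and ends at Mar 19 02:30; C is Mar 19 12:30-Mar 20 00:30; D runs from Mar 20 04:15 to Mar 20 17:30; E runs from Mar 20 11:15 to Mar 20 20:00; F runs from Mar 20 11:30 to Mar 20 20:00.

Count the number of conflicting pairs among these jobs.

4

Sorted by start: B, A, C, D, E, F.
A starts before B ends → B and A overlap.
C starts after B ends; B is clear from here.
C starts after A ends; A is clear from here.
D starts after C ends; C is clear from here.
E starts before D ends → D and E overlap.
F starts before D ends → D and F overlap.
F starts before E ends → E and F overlap.
Overlapping pairs: A & B, D & E, D & F, E & F — 4 in total.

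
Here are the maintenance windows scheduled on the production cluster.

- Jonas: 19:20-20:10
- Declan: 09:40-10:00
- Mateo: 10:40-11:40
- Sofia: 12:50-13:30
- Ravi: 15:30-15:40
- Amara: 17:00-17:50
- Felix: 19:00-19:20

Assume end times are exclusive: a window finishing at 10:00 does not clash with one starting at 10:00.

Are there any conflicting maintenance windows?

No

Check each pair: they overlap iff neither finishes before the other starts.
Sorted by start: Declan, Mateo, Sofia, Ravi, Amara, Felix, Jonas.
Mateo starts after Declan ends — done with Declan.
Sofia starts after Mateo ends — done with Mateo.
Ravi starts after Sofia ends — done with Sofia.
Amara starts after Ravi ends — done with Ravi.
Felix starts after Amara ends — done with Amara.
Jonas starts exactly when Felix ends (back-to-back, no overlap).
Every pair is clear; the schedule has no overlaps.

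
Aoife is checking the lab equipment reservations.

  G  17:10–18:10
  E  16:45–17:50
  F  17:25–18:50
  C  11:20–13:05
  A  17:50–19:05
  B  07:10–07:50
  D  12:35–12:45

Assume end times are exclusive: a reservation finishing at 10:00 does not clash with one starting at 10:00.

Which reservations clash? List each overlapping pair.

A & F, A & G, C & D, E & F, E & G, F & G

Check each pair: they overlap iff neither finishes before the other starts.
Sorted by start: B, C, D, E, G, F, A.
C starts after B ends — done with B.
D starts before C ends → C and D overlap.
E starts after C ends — done with C.
E starts after D ends — done with D.
G starts before E ends → E and G overlap.
F starts before E ends → E and F overlap.
A starts exactly when E ends (back-to-back, no overlap).
F starts before G ends → G and F overlap.
A starts before G ends → G and A overlap.
A starts before F ends → F and A overlap.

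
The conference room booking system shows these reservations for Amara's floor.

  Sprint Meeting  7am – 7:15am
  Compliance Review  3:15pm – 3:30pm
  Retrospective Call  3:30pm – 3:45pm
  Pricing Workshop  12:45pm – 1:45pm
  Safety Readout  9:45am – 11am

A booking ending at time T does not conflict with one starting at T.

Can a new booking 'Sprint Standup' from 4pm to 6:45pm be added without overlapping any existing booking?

Yes — the slot is free

Sprint Meeting: ends 7:15am at or before Sprint Standup starts 4pm → clear.
Safety Readout: ends 11am at or before Sprint Standup starts 4pm → clear.
Pricing Workshop: ends 1:45pm at or before Sprint Standup starts 4pm → clear.
Compliance Review: ends 3:30pm at or before Sprint Standup starts 4pm → clear.
Retrospective Call: ends 3:45pm at or before Sprint Standup starts 4pm → clear.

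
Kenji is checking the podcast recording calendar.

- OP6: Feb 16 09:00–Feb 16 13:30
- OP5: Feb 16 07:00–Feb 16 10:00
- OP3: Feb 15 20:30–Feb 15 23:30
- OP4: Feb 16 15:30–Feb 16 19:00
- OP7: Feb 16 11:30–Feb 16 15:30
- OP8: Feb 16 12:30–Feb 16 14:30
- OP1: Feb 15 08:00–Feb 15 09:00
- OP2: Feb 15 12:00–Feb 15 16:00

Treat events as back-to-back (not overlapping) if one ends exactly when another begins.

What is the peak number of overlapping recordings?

Sweep the timeline, counting +1 at each start and −1 at each end (ends before starts at a tie):
Feb 15 08:00 start OP1 → 1
Feb 15 09:00 end OP1 → 0
Feb 15 12:00 start OP2 → 1
Feb 15 16:00 end OP2 → 0
Feb 15 20:30 start OP3 → 1
Feb 15 23:30 end OP3 → 0
Feb 16 07:00 start OP5 → 1
Feb 16 09:00 start OP6 → 2
Feb 16 10:00 end OP5 → 1
Feb 16 11:30 start OP7 → 2
Feb 16 12:30 start OP8 → 3
Feb 16 13:30 end OP6 → 2
Feb 16 14:30 end OP8 → 1
Feb 16 15:30 end OP7 → 0
Feb 16 15:30 start OP4 → 1
Feb 16 19:00 end OP4 → 0
Peak is 3, at Feb 16 12:30 (OP6, OP7, OP8).

3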